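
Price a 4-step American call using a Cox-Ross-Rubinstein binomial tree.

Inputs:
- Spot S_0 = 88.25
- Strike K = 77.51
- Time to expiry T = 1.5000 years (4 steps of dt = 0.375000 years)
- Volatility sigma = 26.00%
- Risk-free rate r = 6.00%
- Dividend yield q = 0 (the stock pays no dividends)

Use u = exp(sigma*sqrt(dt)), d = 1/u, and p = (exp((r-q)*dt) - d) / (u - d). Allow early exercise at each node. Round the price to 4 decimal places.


dt = T/N = 0.375000
u = exp(sigma*sqrt(dt)) = 1.172592; d = 1/u = 0.852811
p = (exp((r-q)*dt) - d) / (u - d) = 0.531438
Discount per step: exp(-r*dt) = 0.977751
Stock lattice S(k, i) with i counting down-moves:
  k=0: S(0,0) = 88.2500
  k=1: S(1,0) = 103.4813; S(1,1) = 75.2606
  k=2: S(2,0) = 121.3413; S(2,1) = 88.2500; S(2,2) = 64.1831
  k=3: S(3,0) = 142.2839; S(3,1) = 103.4813; S(3,2) = 75.2606; S(3,3) = 54.7361
  k=4: S(4,0) = 166.8410; S(4,1) = 121.3413; S(4,2) = 88.2500; S(4,3) = 64.1831; S(4,4) = 46.6796
Terminal payoffs V(N, i) = max(S_T - K, 0):
  V(4,0) = 89.330961; V(4,1) = 43.831315; V(4,2) = 10.740000; V(4,3) = 0.000000; V(4,4) = 0.000000
Backward induction: V(k, i) = exp(-r*dt) * [p * V(k+1, i) + (1-p) * V(k+1, i+1)]; then take max(V_cont, immediate exercise) for American.
  V(3,0) = exp(-r*dt) * [p*89.330961 + (1-p)*43.831315] = 66.498379; exercise = 64.773877; V(3,0) = max -> 66.498379
  V(3,1) = exp(-r*dt) * [p*43.831315 + (1-p)*10.740000] = 27.695761; exercise = 25.971260; V(3,1) = max -> 27.695761
  V(3,2) = exp(-r*dt) * [p*10.740000 + (1-p)*0.000000] = 5.580655; exercise = 0.000000; V(3,2) = max -> 5.580655
  V(3,3) = exp(-r*dt) * [p*0.000000 + (1-p)*0.000000] = 0.000000; exercise = 0.000000; V(3,3) = max -> 0.000000
  V(2,0) = exp(-r*dt) * [p*66.498379 + (1-p)*27.695761] = 47.241950; exercise = 43.831315; V(2,0) = max -> 47.241950
  V(2,1) = exp(-r*dt) * [p*27.695761 + (1-p)*5.580655] = 16.947813; exercise = 10.740000; V(2,1) = max -> 16.947813
  V(2,2) = exp(-r*dt) * [p*5.580655 + (1-p)*0.000000] = 2.899787; exercise = 0.000000; V(2,2) = max -> 2.899787
  V(1,0) = exp(-r*dt) * [p*47.241950 + (1-p)*16.947813] = 32.312005; exercise = 25.971260; V(1,0) = max -> 32.312005
  V(1,1) = exp(-r*dt) * [p*16.947813 + (1-p)*2.899787] = 10.134822; exercise = 0.000000; V(1,1) = max -> 10.134822
  V(0,0) = exp(-r*dt) * [p*32.312005 + (1-p)*10.134822] = 21.432911; exercise = 10.740000; V(0,0) = max -> 21.432911

Answer: Price = V(0,0) = 21.4329


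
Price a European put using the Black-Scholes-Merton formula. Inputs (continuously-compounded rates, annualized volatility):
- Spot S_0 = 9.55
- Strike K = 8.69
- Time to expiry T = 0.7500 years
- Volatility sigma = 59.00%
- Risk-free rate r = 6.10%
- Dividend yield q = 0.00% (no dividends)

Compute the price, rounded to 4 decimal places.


d1 = (ln(S/K) + (r - q + 0.5*sigma^2) * T) / (sigma * sqrt(T)) = 0.52970559
d2 = d1 - sigma * sqrt(T) = 0.01875061
exp(-rT) = 0.95528075; exp(-qT) = 1.00000000
P = K * exp(-rT) * N(-d2) - S_0 * exp(-qT) * N(-d1)
N(-d1) = 0.29815803; N(-d2) = 0.49252003
P = 8.6900 * 0.95528075 * 0.49252003 - 9.5500 * 1.00000000 * 0.29815803 = 1.2412

Answer: Price = 1.2412


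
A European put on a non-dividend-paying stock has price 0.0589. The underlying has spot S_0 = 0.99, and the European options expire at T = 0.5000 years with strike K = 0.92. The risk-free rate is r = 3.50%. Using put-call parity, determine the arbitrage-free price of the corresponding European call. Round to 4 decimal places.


Answer: Call price = 0.1449

Derivation:
Put-call parity: C - P = S_0 * exp(-qT) - K * exp(-rT).
S_0 * exp(-qT) = 0.9900 * 1.00000000 = 0.99000000
K * exp(-rT) = 0.9200 * 0.98265224 = 0.90404006
C = P + S*exp(-qT) - K*exp(-rT)
C = 0.0589 + 0.99000000 - 0.90404006 = 0.1449


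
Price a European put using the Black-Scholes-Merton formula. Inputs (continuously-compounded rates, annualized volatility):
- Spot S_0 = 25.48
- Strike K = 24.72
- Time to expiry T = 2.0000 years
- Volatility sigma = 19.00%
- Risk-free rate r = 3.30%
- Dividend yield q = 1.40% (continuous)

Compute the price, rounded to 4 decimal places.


Answer: Price = 1.8246

Derivation:
d1 = (ln(S/K) + (r - q + 0.5*sigma^2) * T) / (sigma * sqrt(T)) = 0.38846659
d2 = d1 - sigma * sqrt(T) = 0.11976602
exp(-rT) = 0.93613086; exp(-qT) = 0.97238837
P = K * exp(-rT) * N(-d2) - S_0 * exp(-qT) * N(-d1)
N(-d1) = 0.34883539; N(-d2) = 0.45233425
P = 24.7200 * 0.93613086 * 0.45233425 - 25.4800 * 0.97238837 * 0.34883539 = 1.8246


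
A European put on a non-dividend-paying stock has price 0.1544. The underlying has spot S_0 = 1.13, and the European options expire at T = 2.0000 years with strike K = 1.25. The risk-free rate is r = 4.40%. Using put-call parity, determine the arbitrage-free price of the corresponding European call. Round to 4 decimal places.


Put-call parity: C - P = S_0 * exp(-qT) - K * exp(-rT).
S_0 * exp(-qT) = 1.1300 * 1.00000000 = 1.13000000
K * exp(-rT) = 1.2500 * 0.91576088 = 1.14470110
C = P + S*exp(-qT) - K*exp(-rT)
C = 0.1544 + 1.13000000 - 1.14470110 = 0.1397

Answer: Call price = 0.1397


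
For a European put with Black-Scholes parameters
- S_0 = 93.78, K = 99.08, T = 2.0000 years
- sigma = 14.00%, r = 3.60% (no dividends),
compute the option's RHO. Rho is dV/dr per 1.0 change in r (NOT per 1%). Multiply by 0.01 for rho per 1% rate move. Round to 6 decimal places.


Answer: Rho = -93.154076

Derivation:
d1 = 0.1849791796; d2 = -0.0130107191
phi(d1) = 0.3921749720; exp(-qT) = 1.0000000000; exp(-rT) = 0.9305308958
N(-d2) = 0.5051903795
Rho = -K*T*exp(-rT)*N(-d2) = -99.0800 * 2.0000 * 0.9305308958 * 0.5051903795 = -93.154076


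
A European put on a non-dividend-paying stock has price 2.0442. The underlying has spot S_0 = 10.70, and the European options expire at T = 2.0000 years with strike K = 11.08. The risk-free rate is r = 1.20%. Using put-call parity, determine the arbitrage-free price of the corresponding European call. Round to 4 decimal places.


Put-call parity: C - P = S_0 * exp(-qT) - K * exp(-rT).
S_0 * exp(-qT) = 10.7000 * 1.00000000 = 10.70000000
K * exp(-rT) = 11.0800 * 0.97628571 = 10.81724566
C = P + S*exp(-qT) - K*exp(-rT)
C = 2.0442 + 10.70000000 - 10.81724566 = 1.9270

Answer: Call price = 1.9270


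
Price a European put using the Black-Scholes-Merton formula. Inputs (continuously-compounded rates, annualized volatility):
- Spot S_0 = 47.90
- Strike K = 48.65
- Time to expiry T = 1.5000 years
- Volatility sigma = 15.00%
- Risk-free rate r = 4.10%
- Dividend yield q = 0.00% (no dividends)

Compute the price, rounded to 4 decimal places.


d1 = (ln(S/K) + (r - q + 0.5*sigma^2) * T) / (sigma * sqrt(T)) = 0.34205054
d2 = d1 - sigma * sqrt(T) = 0.15833880
exp(-rT) = 0.94035295; exp(-qT) = 1.00000000
P = K * exp(-rT) * N(-d2) - S_0 * exp(-qT) * N(-d1)
N(-d1) = 0.36615643; N(-d2) = 0.43709492
P = 48.6500 * 0.94035295 * 0.43709492 - 47.9000 * 1.00000000 * 0.36615643 = 2.4574

Answer: Price = 2.4574


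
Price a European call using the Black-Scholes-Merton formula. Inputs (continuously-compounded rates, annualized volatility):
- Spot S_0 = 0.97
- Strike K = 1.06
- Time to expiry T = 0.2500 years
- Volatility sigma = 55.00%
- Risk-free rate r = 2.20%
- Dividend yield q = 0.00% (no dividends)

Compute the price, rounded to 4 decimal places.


d1 = (ln(S/K) + (r - q + 0.5*sigma^2) * T) / (sigma * sqrt(T)) = -0.16514769
d2 = d1 - sigma * sqrt(T) = -0.44014769
exp(-rT) = 0.99451510; exp(-qT) = 1.00000000
C = S_0 * exp(-qT) * N(d1) - K * exp(-rT) * N(d2)
N(d1) = 0.43441387; N(d2) = 0.32991507
C = 0.9700 * 1.00000000 * 0.43441387 - 1.0600 * 0.99451510 * 0.32991507 = 0.0736

Answer: Price = 0.0736


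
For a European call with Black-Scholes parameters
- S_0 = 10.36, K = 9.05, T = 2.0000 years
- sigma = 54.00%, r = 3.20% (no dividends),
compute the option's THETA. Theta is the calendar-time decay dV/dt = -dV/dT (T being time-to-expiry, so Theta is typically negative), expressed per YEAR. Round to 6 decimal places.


d1 = 0.6426651011; d2 = -0.1210102226
phi(d1) = 0.3245071370; exp(-qT) = 1.0000000000; exp(-rT) = 0.9380049995
Theta = -S*exp(-qT)*phi(d1)*sigma/(2*sqrt(T)) - r*K*exp(-rT)*N(d2) + q*S*exp(-qT)*N(d1)
N(d1) = 0.7397792847; N(d2) = 0.4518414691; sqrt(T) = 1.4142135624
Term 1 = -10.3600 * 1.0000000000 * 0.3245071370 * 0.5400 / (2 * 1.4142135624) = -0.6418488606
Term 2 = -0.0320 * 9.0500 * 0.9380049995 * 0.4518414691 = -0.1227410397
Term 3 = 0 (no dividend yield, q = 0)
Theta = -0.6418488606 + (-0.1227410397) + (0.0000000000) = -0.764590

Answer: Theta = -0.764590


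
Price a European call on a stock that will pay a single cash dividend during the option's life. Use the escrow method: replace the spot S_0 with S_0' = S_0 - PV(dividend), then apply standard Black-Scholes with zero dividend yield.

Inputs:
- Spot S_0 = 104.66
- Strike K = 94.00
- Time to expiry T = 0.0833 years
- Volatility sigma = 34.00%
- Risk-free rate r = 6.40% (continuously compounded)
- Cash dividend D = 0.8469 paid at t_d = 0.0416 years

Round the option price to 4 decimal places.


Answer: Price = 11.0232

Derivation:
PV(D) = D * exp(-r * t_d) = 0.8469 * 0.99734114 = 0.84464821
S_0' = S_0 - PV(D) = 104.6600 - 0.84464821 = 103.81535179
d1 = (ln(S_0'/K) + (r + sigma^2/2)*T) / (sigma*sqrt(T)) = 1.11551117
d2 = d1 - sigma*sqrt(T) = 1.01738126
exp(-rT) = 0.99468299
N(d1) = 0.86768428; N(d2) = 0.84551395
C = S_0' * N(d1) - K * exp(-rT) * N(d2) = 103.81535179 * 0.86768428 - 94.0000 * 0.99468299 * 0.84551395 = 11.0232


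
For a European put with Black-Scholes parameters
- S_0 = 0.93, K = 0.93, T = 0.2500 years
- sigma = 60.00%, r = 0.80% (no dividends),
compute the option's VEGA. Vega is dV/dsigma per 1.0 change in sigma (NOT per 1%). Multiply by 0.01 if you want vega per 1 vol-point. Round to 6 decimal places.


Answer: Vega = 0.183245

Derivation:
d1 = 0.1566666667; d2 = -0.1433333333
phi(d1) = 0.3940762914; exp(-qT) = 1.0000000000; exp(-rT) = 0.9980019987
Vega = S * exp(-qT) * phi(d1) * sqrt(T) = 0.9300 * 1.0000000000 * 0.3940762914 * 0.5000000000 = 0.183245


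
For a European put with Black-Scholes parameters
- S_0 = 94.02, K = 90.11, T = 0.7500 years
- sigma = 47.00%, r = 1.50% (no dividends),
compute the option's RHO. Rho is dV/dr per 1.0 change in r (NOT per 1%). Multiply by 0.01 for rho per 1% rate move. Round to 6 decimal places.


Answer: Rho = -35.318333

Derivation:
d1 = 0.3355114575; d2 = -0.0715204823
phi(d1) = 0.3771084368; exp(-qT) = 1.0000000000; exp(-rT) = 0.9888130446
N(-d2) = 0.5285082381
Rho = -K*T*exp(-rT)*N(-d2) = -90.1100 * 0.7500 * 0.9888130446 * 0.5285082381 = -35.318333


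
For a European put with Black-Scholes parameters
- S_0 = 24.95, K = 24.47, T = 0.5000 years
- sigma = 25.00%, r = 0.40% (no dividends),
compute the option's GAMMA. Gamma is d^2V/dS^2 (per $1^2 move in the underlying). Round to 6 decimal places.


Answer: Gamma = 0.088486

Derivation:
d1 = 0.2095917942; d2 = 0.0328150989
phi(d1) = 0.3902752993; exp(-qT) = 1.0000000000; exp(-rT) = 0.9980019987
Gamma = exp(-qT) * phi(d1) / (S * sigma * sqrt(T)) = 1.0000000000 * 0.3902752993 / (24.9500 * 0.2500 * 0.7071067812) = 0.088486


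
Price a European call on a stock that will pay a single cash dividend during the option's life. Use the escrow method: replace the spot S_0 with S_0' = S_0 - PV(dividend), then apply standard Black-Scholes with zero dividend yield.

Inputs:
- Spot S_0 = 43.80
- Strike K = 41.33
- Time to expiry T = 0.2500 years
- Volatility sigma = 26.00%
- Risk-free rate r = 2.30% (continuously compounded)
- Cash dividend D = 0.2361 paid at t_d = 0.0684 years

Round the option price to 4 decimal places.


Answer: Price = 3.6467

Derivation:
PV(D) = D * exp(-r * t_d) = 0.2361 * 0.99842804 = 0.23572886
S_0' = S_0 - PV(D) = 43.8000 - 0.23572886 = 43.56427114
d1 = (ln(S_0'/K) + (r + sigma^2/2)*T) / (sigma*sqrt(T)) = 0.51422090
d2 = d1 - sigma*sqrt(T) = 0.38422090
exp(-rT) = 0.99426650
N(d1) = 0.69645122; N(d2) = 0.64959263
C = S_0' * N(d1) - K * exp(-rT) * N(d2) = 43.56427114 * 0.69645122 - 41.3300 * 0.99426650 * 0.64959263 = 3.6467


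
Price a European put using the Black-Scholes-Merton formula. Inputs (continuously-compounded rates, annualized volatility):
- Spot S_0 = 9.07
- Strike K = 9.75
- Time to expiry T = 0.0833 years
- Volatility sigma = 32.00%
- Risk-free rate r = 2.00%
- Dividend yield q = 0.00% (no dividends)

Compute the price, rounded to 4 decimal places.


Answer: Price = 0.7747

Derivation:
d1 = (ln(S/K) + (r - q + 0.5*sigma^2) * T) / (sigma * sqrt(T)) = -0.71855576
d2 = d1 - sigma * sqrt(T) = -0.81091332
exp(-rT) = 0.99833539; exp(-qT) = 1.00000000
P = K * exp(-rT) * N(-d2) - S_0 * exp(-qT) * N(-d1)
N(-d1) = 0.76379266; N(-d2) = 0.79129228
P = 9.7500 * 0.99833539 * 0.79129228 - 9.0700 * 1.00000000 * 0.76379266 = 0.7747


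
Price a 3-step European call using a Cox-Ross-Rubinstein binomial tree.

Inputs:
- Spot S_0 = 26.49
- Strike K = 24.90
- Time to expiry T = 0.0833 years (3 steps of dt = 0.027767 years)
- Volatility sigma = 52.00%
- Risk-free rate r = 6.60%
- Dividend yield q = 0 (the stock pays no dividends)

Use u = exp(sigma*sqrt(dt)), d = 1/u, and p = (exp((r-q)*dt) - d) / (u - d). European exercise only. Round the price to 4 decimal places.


dt = T/N = 0.027767
u = exp(sigma*sqrt(dt)) = 1.090514; d = 1/u = 0.916999
p = (exp((r-q)*dt) - d) / (u - d) = 0.488922
Discount per step: exp(-r*dt) = 0.998169
Stock lattice S(k, i) with i counting down-moves:
  k=0: S(0,0) = 26.4900
  k=1: S(1,0) = 28.8877; S(1,1) = 24.2913
  k=2: S(2,0) = 31.5025; S(2,1) = 26.4900; S(2,2) = 22.2751
  k=3: S(3,0) = 34.3539; S(3,1) = 28.8877; S(3,2) = 24.2913; S(3,3) = 20.4262
Terminal payoffs V(N, i) = max(S_T - K, 0):
  V(3,0) = 9.453891; V(3,1) = 3.987721; V(3,2) = 0.000000; V(3,3) = 0.000000
Backward induction: V(k, i) = exp(-r*dt) * [p * V(k+1, i) + (1-p) * V(k+1, i+1)].
  V(2,0) = exp(-r*dt) * [p*9.453891 + (1-p)*3.987721] = 6.648060
  V(2,1) = exp(-r*dt) * [p*3.987721 + (1-p)*0.000000] = 1.946117
  V(2,2) = exp(-r*dt) * [p*0.000000 + (1-p)*0.000000] = 0.000000
  V(1,0) = exp(-r*dt) * [p*6.648060 + (1-p)*1.946117] = 4.237230
  V(1,1) = exp(-r*dt) * [p*1.946117 + (1-p)*0.000000] = 0.949758
  V(0,0) = exp(-r*dt) * [p*4.237230 + (1-p)*0.949758] = 2.552395

Answer: Price = V(0,0) = 2.5524


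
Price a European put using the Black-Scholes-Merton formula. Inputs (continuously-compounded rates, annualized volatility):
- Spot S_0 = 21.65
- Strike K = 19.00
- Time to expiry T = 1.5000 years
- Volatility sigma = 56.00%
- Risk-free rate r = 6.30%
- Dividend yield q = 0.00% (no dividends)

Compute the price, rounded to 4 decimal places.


Answer: Price = 3.3093

Derivation:
d1 = (ln(S/K) + (r - q + 0.5*sigma^2) * T) / (sigma * sqrt(T)) = 0.67108215
d2 = d1 - sigma * sqrt(T) = -0.01477498
exp(-rT) = 0.90982773; exp(-qT) = 1.00000000
P = K * exp(-rT) * N(-d2) - S_0 * exp(-qT) * N(-d1)
N(-d1) = 0.25108410; N(-d2) = 0.50589415
P = 19.0000 * 0.90982773 * 0.50589415 - 21.6500 * 1.00000000 * 0.25108410 = 3.3093


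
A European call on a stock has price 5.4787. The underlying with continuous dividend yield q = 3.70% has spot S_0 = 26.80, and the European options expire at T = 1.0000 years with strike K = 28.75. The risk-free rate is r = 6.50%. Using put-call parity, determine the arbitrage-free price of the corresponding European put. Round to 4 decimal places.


Answer: Put price = 6.5929

Derivation:
Put-call parity: C - P = S_0 * exp(-qT) - K * exp(-rT).
S_0 * exp(-qT) = 26.8000 * 0.96367614 = 25.82652043
K * exp(-rT) = 28.7500 * 0.93706746 = 26.94068957
P = C - S*exp(-qT) + K*exp(-rT)
P = 5.4787 - 25.82652043 + 26.94068957 = 6.5929


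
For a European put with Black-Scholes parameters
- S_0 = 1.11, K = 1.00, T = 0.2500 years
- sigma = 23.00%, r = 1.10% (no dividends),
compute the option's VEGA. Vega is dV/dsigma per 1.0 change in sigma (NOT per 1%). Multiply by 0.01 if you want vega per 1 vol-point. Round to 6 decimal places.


Answer: Vega = 0.135786

Derivation:
d1 = 0.9888914376; d2 = 0.8738914376
phi(d1) = 0.2446585605; exp(-qT) = 1.0000000000; exp(-rT) = 0.9972537778
Vega = S * exp(-qT) * phi(d1) * sqrt(T) = 1.1100 * 1.0000000000 * 0.2446585605 * 0.5000000000 = 0.135786


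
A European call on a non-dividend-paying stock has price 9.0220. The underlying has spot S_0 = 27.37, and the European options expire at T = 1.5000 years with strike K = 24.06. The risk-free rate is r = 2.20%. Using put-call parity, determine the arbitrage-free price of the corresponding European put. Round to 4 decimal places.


Answer: Put price = 4.9310

Derivation:
Put-call parity: C - P = S_0 * exp(-qT) - K * exp(-rT).
S_0 * exp(-qT) = 27.3700 * 1.00000000 = 27.37000000
K * exp(-rT) = 24.0600 * 0.96753856 = 23.27897774
P = C - S*exp(-qT) + K*exp(-rT)
P = 9.0220 - 27.37000000 + 23.27897774 = 4.9310


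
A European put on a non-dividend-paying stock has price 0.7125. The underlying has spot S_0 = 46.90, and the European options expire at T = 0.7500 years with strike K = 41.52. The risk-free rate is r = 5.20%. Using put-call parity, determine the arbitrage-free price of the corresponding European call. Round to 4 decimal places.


Put-call parity: C - P = S_0 * exp(-qT) - K * exp(-rT).
S_0 * exp(-qT) = 46.9000 * 1.00000000 = 46.90000000
K * exp(-rT) = 41.5200 * 0.96175071 = 39.93188944
C = P + S*exp(-qT) - K*exp(-rT)
C = 0.7125 + 46.90000000 - 39.93188944 = 7.6806

Answer: Call price = 7.6806


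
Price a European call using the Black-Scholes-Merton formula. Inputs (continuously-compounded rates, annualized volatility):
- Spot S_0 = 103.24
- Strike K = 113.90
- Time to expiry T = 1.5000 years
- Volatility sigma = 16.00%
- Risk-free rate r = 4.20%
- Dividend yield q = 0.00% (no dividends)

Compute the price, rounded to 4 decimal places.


d1 = (ln(S/K) + (r - q + 0.5*sigma^2) * T) / (sigma * sqrt(T)) = -0.08197879
d2 = d1 - sigma * sqrt(T) = -0.27793797
exp(-rT) = 0.93894347; exp(-qT) = 1.00000000
C = S_0 * exp(-qT) * N(d1) - K * exp(-rT) * N(d2)
N(d1) = 0.46733179; N(d2) = 0.39052999
C = 103.2400 * 1.00000000 * 0.46733179 - 113.9000 * 0.93894347 * 0.39052999 = 6.4818

Answer: Price = 6.4818


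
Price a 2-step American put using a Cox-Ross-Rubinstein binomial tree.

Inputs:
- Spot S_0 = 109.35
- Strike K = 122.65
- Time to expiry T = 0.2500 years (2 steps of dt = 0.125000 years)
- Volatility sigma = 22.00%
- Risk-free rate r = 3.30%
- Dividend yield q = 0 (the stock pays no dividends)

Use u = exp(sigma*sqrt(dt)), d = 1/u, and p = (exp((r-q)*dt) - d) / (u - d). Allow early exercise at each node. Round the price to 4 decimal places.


Answer: Price = V(0,0) = 13.8422

Derivation:
dt = T/N = 0.125000
u = exp(sigma*sqrt(dt)) = 1.080887; d = 1/u = 0.925166
p = (exp((r-q)*dt) - d) / (u - d) = 0.507109
Discount per step: exp(-r*dt) = 0.995883
Stock lattice S(k, i) with i counting down-moves:
  k=0: S(0,0) = 109.3500
  k=1: S(1,0) = 118.1950; S(1,1) = 101.1669
  k=2: S(2,0) = 127.7554; S(2,1) = 109.3500; S(2,2) = 93.5962
Terminal payoffs V(N, i) = max(K - S_T, 0):
  V(2,0) = 0.000000; V(2,1) = 13.300000; V(2,2) = 29.053756
Backward induction: V(k, i) = exp(-r*dt) * [p * V(k+1, i) + (1-p) * V(k+1, i+1)]; then take max(V_cont, immediate exercise) for American.
  V(1,0) = exp(-r*dt) * [p*0.000000 + (1-p)*13.300000] = 6.528467; exercise = 4.455037; V(1,0) = max -> 6.528467
  V(1,1) = exp(-r*dt) * [p*13.300000 + (1-p)*29.053756] = 20.978173; exercise = 21.483062; V(1,1) = max -> 21.483062
  V(0,0) = exp(-r*dt) * [p*6.528467 + (1-p)*21.483062] = 13.842237; exercise = 13.300000; V(0,0) = max -> 13.842237


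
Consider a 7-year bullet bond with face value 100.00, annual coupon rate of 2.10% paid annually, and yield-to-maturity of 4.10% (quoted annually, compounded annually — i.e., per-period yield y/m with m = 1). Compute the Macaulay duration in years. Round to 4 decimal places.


Coupon per period c = face * coupon_rate / m = 2.100000
Periods per year m = 1; per-period yield y/m = 0.041000
Number of cashflows N = 7
Cashflows (t years, CF_t, discount factor 1/(1+y/m)^(m*t), PV):
  t = 1.0000: CF_t = 2.100000, DF = 0.960615, PV = 2.017291
  t = 2.0000: CF_t = 2.100000, DF = 0.922781, PV = 1.937840
  t = 3.0000: CF_t = 2.100000, DF = 0.886437, PV = 1.861517
  t = 4.0000: CF_t = 2.100000, DF = 0.851524, PV = 1.788201
  t = 5.0000: CF_t = 2.100000, DF = 0.817987, PV = 1.717773
  t = 6.0000: CF_t = 2.100000, DF = 0.785770, PV = 1.650118
  t = 7.0000: CF_t = 102.100000, DF = 0.754823, PV = 77.067387
Price P = sum_t PV_t = 88.040127
Macaulay numerator sum_t t * PV_t:
  t * PV_t at t = 1.0000: 2.017291
  t * PV_t at t = 2.0000: 3.875679
  t * PV_t at t = 3.0000: 5.584552
  t * PV_t at t = 4.0000: 7.152805
  t * PV_t at t = 5.0000: 8.588863
  t * PV_t at t = 6.0000: 9.900706
  t * PV_t at t = 7.0000: 539.471710
Macaulay duration D = (sum_t t * PV_t) / P = 576.591606 / 88.040127 = 6.549191

Answer: Macaulay duration = 6.5492 years


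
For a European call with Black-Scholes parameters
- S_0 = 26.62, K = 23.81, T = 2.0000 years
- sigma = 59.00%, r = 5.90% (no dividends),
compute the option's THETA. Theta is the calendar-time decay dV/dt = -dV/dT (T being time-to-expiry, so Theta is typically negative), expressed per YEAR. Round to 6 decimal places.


d1 = 0.6923140504; d2 = -0.1420719514
phi(d1) = 0.3139291657; exp(-qT) = 1.0000000000; exp(-rT) = 0.8886960526
Theta = -S*exp(-qT)*phi(d1)*sigma/(2*sqrt(T)) - r*K*exp(-rT)*N(d2) + q*S*exp(-qT)*N(d1)
N(d1) = 0.7556299358; N(d2) = 0.4435115865; sqrt(T) = 1.4142135624
Term 1 = -26.6200 * 1.0000000000 * 0.3139291657 * 0.5900 / (2 * 1.4142135624) = -1.7431980649
Term 2 = -0.0590 * 23.8100 * 0.8886960526 * 0.4435115865 = -0.5536937588
Term 3 = 0 (no dividend yield, q = 0)
Theta = -1.7431980649 + (-0.5536937588) + (0.0000000000) = -2.296892

Answer: Theta = -2.296892


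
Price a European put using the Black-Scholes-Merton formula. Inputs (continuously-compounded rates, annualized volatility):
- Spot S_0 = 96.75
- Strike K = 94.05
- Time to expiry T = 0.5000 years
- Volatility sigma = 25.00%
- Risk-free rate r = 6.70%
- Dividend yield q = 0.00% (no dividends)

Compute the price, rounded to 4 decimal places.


Answer: Price = 4.1096

Derivation:
d1 = (ln(S/K) + (r - q + 0.5*sigma^2) * T) / (sigma * sqrt(T)) = 0.43800330
d2 = d1 - sigma * sqrt(T) = 0.26122661
exp(-rT) = 0.96705491; exp(-qT) = 1.00000000
P = K * exp(-rT) * N(-d2) - S_0 * exp(-qT) * N(-d1)
N(-d1) = 0.33069195; N(-d2) = 0.39695888
P = 94.0500 * 0.96705491 * 0.39695888 - 96.7500 * 1.00000000 * 0.33069195 = 4.1096


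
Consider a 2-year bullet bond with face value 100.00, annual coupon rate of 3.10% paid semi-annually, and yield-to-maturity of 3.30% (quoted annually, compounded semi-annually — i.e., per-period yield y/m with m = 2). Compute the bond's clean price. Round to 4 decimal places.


Answer: Price = 99.6160

Derivation:
Coupon per period c = face * coupon_rate / m = 1.550000
Periods per year m = 2; per-period yield y/m = 0.016500
Number of cashflows N = 4
Cashflows (t years, CF_t, discount factor 1/(1+y/m)^(m*t), PV):
  t = 0.5000: CF_t = 1.550000, DF = 0.983768, PV = 1.524840
  t = 1.0000: CF_t = 1.550000, DF = 0.967799, PV = 1.500089
  t = 1.5000: CF_t = 1.550000, DF = 0.952090, PV = 1.475739
  t = 2.0000: CF_t = 101.550000, DF = 0.936635, PV = 95.115303
Price P = sum_t PV_t = 99.615971


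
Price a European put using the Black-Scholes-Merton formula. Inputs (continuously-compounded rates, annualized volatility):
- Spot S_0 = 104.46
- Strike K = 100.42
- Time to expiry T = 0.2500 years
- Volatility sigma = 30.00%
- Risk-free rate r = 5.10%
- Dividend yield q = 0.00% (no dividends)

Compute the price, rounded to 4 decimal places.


d1 = (ln(S/K) + (r - q + 0.5*sigma^2) * T) / (sigma * sqrt(T)) = 0.42295222
d2 = d1 - sigma * sqrt(T) = 0.27295222
exp(-rT) = 0.98733094; exp(-qT) = 1.00000000
P = K * exp(-rT) * N(-d2) - S_0 * exp(-qT) * N(-d1)
N(-d1) = 0.33616506; N(-d2) = 0.39244497
P = 100.4200 * 0.98733094 * 0.39244497 - 104.4600 * 1.00000000 * 0.33616506 = 3.7942

Answer: Price = 3.7942


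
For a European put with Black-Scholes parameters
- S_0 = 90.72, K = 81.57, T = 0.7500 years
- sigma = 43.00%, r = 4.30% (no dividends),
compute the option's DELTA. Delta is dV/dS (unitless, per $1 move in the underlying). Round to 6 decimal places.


d1 = 0.5582944682; d2 = 0.1859035446
phi(d1) = 0.3413711798; exp(-qT) = 1.0000000000; exp(-rT) = 0.9682644857
N(-d1) = 0.2883216609
Delta = -exp(-qT) * N(-d1) = -1.0000000000 * 0.2883216609 = -0.288322

Answer: Delta = -0.288322


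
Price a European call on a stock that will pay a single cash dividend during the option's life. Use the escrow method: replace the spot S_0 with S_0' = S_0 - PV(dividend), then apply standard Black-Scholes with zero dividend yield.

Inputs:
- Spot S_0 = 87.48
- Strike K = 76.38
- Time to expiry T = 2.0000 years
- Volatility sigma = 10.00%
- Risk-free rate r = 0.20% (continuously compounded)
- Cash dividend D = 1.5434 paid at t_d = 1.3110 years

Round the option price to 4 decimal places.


PV(D) = D * exp(-r * t_d) = 1.5434 * 0.99738143 = 1.53935851
S_0' = S_0 - PV(D) = 87.4800 - 1.53935851 = 85.94064149
d1 = (ln(S_0'/K) + (r + sigma^2/2)*T) / (sigma*sqrt(T)) = 0.93292813
d2 = d1 - sigma*sqrt(T) = 0.79150677
exp(-rT) = 0.99600799
N(d1) = 0.82457146; N(d2) = 0.78567584
C = S_0' * N(d1) - K * exp(-rT) * N(d2) = 85.94064149 * 0.82457146 - 76.3800 * 0.99600799 * 0.78567584 = 11.0938

Answer: Price = 11.0938


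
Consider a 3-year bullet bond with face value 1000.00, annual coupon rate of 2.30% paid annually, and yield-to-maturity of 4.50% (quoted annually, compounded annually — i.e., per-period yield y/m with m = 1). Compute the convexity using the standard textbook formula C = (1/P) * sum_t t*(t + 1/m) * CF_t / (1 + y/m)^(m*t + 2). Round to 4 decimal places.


Coupon per period c = face * coupon_rate / m = 23.000000
Periods per year m = 1; per-period yield y/m = 0.045000
Number of cashflows N = 3
Cashflows (t years, CF_t, discount factor 1/(1+y/m)^(m*t), PV):
  t = 1.0000: CF_t = 23.000000, DF = 0.956938, PV = 22.009569
  t = 2.0000: CF_t = 23.000000, DF = 0.915730, PV = 21.061789
  t = 3.0000: CF_t = 1023.000000, DF = 0.876297, PV = 896.451426
Price P = sum_t PV_t = 939.522784
Convexity numerator sum_t t*(t + 1/m) * CF_t / (1+y/m)^(m*t + 2):
  t = 1.0000: term = 40.309644
  t = 2.0000: term = 115.721465
  t = 3.0000: term = 9850.889047
Convexity = (1/P) * sum = 10006.920156 / 939.522784 = 10.651067

Answer: Convexity = 10.6511


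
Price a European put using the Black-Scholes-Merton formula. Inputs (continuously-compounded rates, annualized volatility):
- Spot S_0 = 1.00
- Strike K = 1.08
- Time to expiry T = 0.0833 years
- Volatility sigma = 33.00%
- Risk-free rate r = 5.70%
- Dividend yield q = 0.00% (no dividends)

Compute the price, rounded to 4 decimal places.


Answer: Price = 0.0876

Derivation:
d1 = (ln(S/K) + (r - q + 0.5*sigma^2) * T) / (sigma * sqrt(T)) = -0.71056907
d2 = d1 - sigma * sqrt(T) = -0.80581281
exp(-rT) = 0.99526315; exp(-qT) = 1.00000000
P = K * exp(-rT) * N(-d2) - S_0 * exp(-qT) * N(-d1)
N(-d1) = 0.76132434; N(-d2) = 0.78982461
P = 1.0800 * 0.99526315 * 0.78982461 - 1.0000 * 1.00000000 * 0.76132434 = 0.0876


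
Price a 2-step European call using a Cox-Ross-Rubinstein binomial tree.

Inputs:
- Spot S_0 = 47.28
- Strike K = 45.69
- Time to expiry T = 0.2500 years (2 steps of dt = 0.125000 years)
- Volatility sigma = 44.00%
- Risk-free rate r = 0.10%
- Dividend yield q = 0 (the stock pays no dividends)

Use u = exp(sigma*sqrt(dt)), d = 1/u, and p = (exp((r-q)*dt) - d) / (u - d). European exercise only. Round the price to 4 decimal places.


Answer: Price = V(0,0) = 4.8044

Derivation:
dt = T/N = 0.125000
u = exp(sigma*sqrt(dt)) = 1.168316; d = 1/u = 0.855933
p = (exp((r-q)*dt) - d) / (u - d) = 0.461588
Discount per step: exp(-r*dt) = 0.999875
Stock lattice S(k, i) with i counting down-moves:
  k=0: S(0,0) = 47.2800
  k=1: S(1,0) = 55.2380; S(1,1) = 40.4685
  k=2: S(2,0) = 64.5354; S(2,1) = 47.2800; S(2,2) = 34.6383
Terminal payoffs V(N, i) = max(S_T - K, 0):
  V(2,0) = 18.845429; V(2,1) = 1.590000; V(2,2) = 0.000000
Backward induction: V(k, i) = exp(-r*dt) * [p * V(k+1, i) + (1-p) * V(k+1, i+1)].
  V(1,0) = exp(-r*dt) * [p*18.845429 + (1-p)*1.590000] = 9.553697
  V(1,1) = exp(-r*dt) * [p*1.590000 + (1-p)*0.000000] = 0.733832
  V(0,0) = exp(-r*dt) * [p*9.553697 + (1-p)*0.733832] = 4.804371


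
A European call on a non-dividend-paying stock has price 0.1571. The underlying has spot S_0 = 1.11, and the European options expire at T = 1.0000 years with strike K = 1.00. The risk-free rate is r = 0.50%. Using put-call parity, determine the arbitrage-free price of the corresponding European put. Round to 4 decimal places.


Answer: Put price = 0.0421

Derivation:
Put-call parity: C - P = S_0 * exp(-qT) - K * exp(-rT).
S_0 * exp(-qT) = 1.1100 * 1.00000000 = 1.11000000
K * exp(-rT) = 1.0000 * 0.99501248 = 0.99501248
P = C - S*exp(-qT) + K*exp(-rT)
P = 0.1571 - 1.11000000 + 0.99501248 = 0.0421


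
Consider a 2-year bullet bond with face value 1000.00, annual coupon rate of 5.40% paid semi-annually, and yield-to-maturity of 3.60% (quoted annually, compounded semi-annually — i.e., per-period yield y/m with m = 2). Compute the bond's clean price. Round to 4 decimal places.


Coupon per period c = face * coupon_rate / m = 27.000000
Periods per year m = 2; per-period yield y/m = 0.018000
Number of cashflows N = 4
Cashflows (t years, CF_t, discount factor 1/(1+y/m)^(m*t), PV):
  t = 0.5000: CF_t = 27.000000, DF = 0.982318, PV = 26.522593
  t = 1.0000: CF_t = 27.000000, DF = 0.964949, PV = 26.053628
  t = 1.5000: CF_t = 27.000000, DF = 0.947887, PV = 25.592955
  t = 2.0000: CF_t = 1027.000000, DF = 0.931127, PV = 956.267358
Price P = sum_t PV_t = 1034.436534

Answer: Price = 1034.4365


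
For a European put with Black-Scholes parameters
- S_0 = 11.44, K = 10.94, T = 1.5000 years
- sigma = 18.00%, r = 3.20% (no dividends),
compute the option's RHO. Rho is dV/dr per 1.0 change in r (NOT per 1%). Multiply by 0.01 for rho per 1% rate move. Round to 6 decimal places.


d1 = 0.5306782738; d2 = 0.3102241970
phi(d1) = 0.3465430421; exp(-qT) = 1.0000000000; exp(-rT) = 0.9531337871
N(-d2) = 0.3781952355
Rho = -K*T*exp(-rT)*N(-d2) = -10.9400 * 1.5000 * 0.9531337871 * 0.3781952355 = -5.915323

Answer: Rho = -5.915323


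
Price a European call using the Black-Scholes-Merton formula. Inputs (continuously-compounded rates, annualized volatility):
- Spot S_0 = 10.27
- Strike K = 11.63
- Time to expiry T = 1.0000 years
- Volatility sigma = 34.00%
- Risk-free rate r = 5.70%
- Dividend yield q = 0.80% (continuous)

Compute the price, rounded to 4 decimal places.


Answer: Price = 1.0650

Derivation:
d1 = (ln(S/K) + (r - q + 0.5*sigma^2) * T) / (sigma * sqrt(T)) = -0.05164983
d2 = d1 - sigma * sqrt(T) = -0.39164983
exp(-rT) = 0.94459407; exp(-qT) = 0.99203191
C = S_0 * exp(-qT) * N(d1) - K * exp(-rT) * N(d2)
N(d1) = 0.47940386; N(d2) = 0.34765848
C = 10.2700 * 0.99203191 * 0.47940386 - 11.6300 * 0.94459407 * 0.34765848 = 1.0650


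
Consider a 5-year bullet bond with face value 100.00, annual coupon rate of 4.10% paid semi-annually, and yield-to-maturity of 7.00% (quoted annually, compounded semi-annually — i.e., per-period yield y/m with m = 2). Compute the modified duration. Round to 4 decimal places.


Answer: Modified duration = 4.3829

Derivation:
Coupon per period c = face * coupon_rate / m = 2.050000
Periods per year m = 2; per-period yield y/m = 0.035000
Number of cashflows N = 10
Cashflows (t years, CF_t, discount factor 1/(1+y/m)^(m*t), PV):
  t = 0.5000: CF_t = 2.050000, DF = 0.966184, PV = 1.980676
  t = 1.0000: CF_t = 2.050000, DF = 0.933511, PV = 1.913697
  t = 1.5000: CF_t = 2.050000, DF = 0.901943, PV = 1.848983
  t = 2.0000: CF_t = 2.050000, DF = 0.871442, PV = 1.786457
  t = 2.5000: CF_t = 2.050000, DF = 0.841973, PV = 1.726045
  t = 3.0000: CF_t = 2.050000, DF = 0.813501, PV = 1.667676
  t = 3.5000: CF_t = 2.050000, DF = 0.785991, PV = 1.611281
  t = 4.0000: CF_t = 2.050000, DF = 0.759412, PV = 1.556794
  t = 4.5000: CF_t = 2.050000, DF = 0.733731, PV = 1.504148
  t = 5.0000: CF_t = 102.050000, DF = 0.708919, PV = 72.345165
Price P = sum_t PV_t = 87.940922
First compute Macaulay numerator sum_t t * PV_t:
  t * PV_t at t = 0.5000: 0.990338
  t * PV_t at t = 1.0000: 1.913697
  t * PV_t at t = 1.5000: 2.773474
  t * PV_t at t = 2.0000: 3.572913
  t * PV_t at t = 2.5000: 4.315112
  t * PV_t at t = 3.0000: 5.003029
  t * PV_t at t = 3.5000: 5.639485
  t * PV_t at t = 4.0000: 6.227175
  t * PV_t at t = 4.5000: 6.768668
  t * PV_t at t = 5.0000: 361.725825
Macaulay duration D = 398.929716 / 87.940922 = 4.536338
Modified duration = D / (1 + y/m) = 4.536338 / (1 + 0.035000) = 4.382935


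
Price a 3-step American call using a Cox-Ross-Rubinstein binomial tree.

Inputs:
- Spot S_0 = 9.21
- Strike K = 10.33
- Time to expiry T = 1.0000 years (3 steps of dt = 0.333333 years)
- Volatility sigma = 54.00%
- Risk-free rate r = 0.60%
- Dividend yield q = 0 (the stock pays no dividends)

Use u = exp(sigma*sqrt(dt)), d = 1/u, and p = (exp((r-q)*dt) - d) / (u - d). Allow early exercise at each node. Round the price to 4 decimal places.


dt = T/N = 0.333333
u = exp(sigma*sqrt(dt)) = 1.365839; d = 1/u = 0.732151
p = (exp((r-q)*dt) - d) / (u - d) = 0.425842
Discount per step: exp(-r*dt) = 0.998002
Stock lattice S(k, i) with i counting down-moves:
  k=0: S(0,0) = 9.2100
  k=1: S(1,0) = 12.5794; S(1,1) = 6.7431
  k=2: S(2,0) = 17.1814; S(2,1) = 9.2100; S(2,2) = 4.9370
  k=3: S(3,0) = 23.4670; S(3,1) = 12.5794; S(3,2) = 6.7431; S(3,3) = 3.6146
Terminal payoffs V(N, i) = max(S_T - K, 0):
  V(3,0) = 13.137049; V(3,1) = 2.249380; V(3,2) = 0.000000; V(3,3) = 0.000000
Backward induction: V(k, i) = exp(-r*dt) * [p * V(k+1, i) + (1-p) * V(k+1, i+1)]; then take max(V_cont, immediate exercise) for American.
  V(2,0) = exp(-r*dt) * [p*13.137049 + (1-p)*2.249380] = 6.872052; exercise = 6.851413; V(2,0) = max -> 6.872052
  V(2,1) = exp(-r*dt) * [p*2.249380 + (1-p)*0.000000] = 0.955967; exercise = 0.000000; V(2,1) = max -> 0.955967
  V(2,2) = exp(-r*dt) * [p*0.000000 + (1-p)*0.000000] = 0.000000; exercise = 0.000000; V(2,2) = max -> 0.000000
  V(1,0) = exp(-r*dt) * [p*6.872052 + (1-p)*0.955967] = 3.468343; exercise = 2.249380; V(1,0) = max -> 3.468343
  V(1,1) = exp(-r*dt) * [p*0.955967 + (1-p)*0.000000] = 0.406278; exercise = 0.000000; V(1,1) = max -> 0.406278
  V(0,0) = exp(-r*dt) * [p*3.468343 + (1-p)*0.406278] = 1.706817; exercise = 0.000000; V(0,0) = max -> 1.706817

Answer: Price = V(0,0) = 1.7068


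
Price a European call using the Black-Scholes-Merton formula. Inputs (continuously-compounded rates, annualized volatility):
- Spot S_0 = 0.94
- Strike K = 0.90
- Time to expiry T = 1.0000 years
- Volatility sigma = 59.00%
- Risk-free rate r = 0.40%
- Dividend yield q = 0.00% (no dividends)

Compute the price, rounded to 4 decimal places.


d1 = (ln(S/K) + (r - q + 0.5*sigma^2) * T) / (sigma * sqrt(T)) = 0.37548324
d2 = d1 - sigma * sqrt(T) = -0.21451676
exp(-rT) = 0.99600799; exp(-qT) = 1.00000000
C = S_0 * exp(-qT) * N(d1) - K * exp(-rT) * N(d2)
N(d1) = 0.64634945; N(d2) = 0.41507205
C = 0.9400 * 1.00000000 * 0.64634945 - 0.9000 * 0.99600799 * 0.41507205 = 0.2355

Answer: Price = 0.2355


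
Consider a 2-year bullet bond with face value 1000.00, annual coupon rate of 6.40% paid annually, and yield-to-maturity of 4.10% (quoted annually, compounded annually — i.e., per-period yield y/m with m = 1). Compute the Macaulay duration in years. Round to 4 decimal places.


Coupon per period c = face * coupon_rate / m = 64.000000
Periods per year m = 1; per-period yield y/m = 0.041000
Number of cashflows N = 2
Cashflows (t years, CF_t, discount factor 1/(1+y/m)^(m*t), PV):
  t = 1.0000: CF_t = 64.000000, DF = 0.960615, PV = 61.479347
  t = 2.0000: CF_t = 1064.000000, DF = 0.922781, PV = 981.838751
Price P = sum_t PV_t = 1043.318098
Macaulay numerator sum_t t * PV_t:
  t * PV_t at t = 1.0000: 61.479347
  t * PV_t at t = 2.0000: 1963.677503
Macaulay duration D = (sum_t t * PV_t) / P = 2025.156850 / 1043.318098 = 1.941073

Answer: Macaulay duration = 1.9411 years


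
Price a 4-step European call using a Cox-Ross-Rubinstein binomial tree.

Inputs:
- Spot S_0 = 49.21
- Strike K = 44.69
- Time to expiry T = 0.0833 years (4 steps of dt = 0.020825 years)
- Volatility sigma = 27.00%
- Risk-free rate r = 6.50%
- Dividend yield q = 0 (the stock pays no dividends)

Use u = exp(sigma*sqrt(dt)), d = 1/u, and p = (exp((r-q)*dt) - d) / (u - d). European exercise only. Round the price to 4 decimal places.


Answer: Price = V(0,0) = 4.9122

Derivation:
dt = T/N = 0.020825
u = exp(sigma*sqrt(dt)) = 1.039732; d = 1/u = 0.961786
p = (exp((r-q)*dt) - d) / (u - d) = 0.507638
Discount per step: exp(-r*dt) = 0.998647
Stock lattice S(k, i) with i counting down-moves:
  k=0: S(0,0) = 49.2100
  k=1: S(1,0) = 51.1652; S(1,1) = 47.3295
  k=2: S(2,0) = 53.1981; S(2,1) = 49.2100; S(2,2) = 45.5208
  k=3: S(3,0) = 55.3118; S(3,1) = 51.1652; S(3,2) = 47.3295; S(3,3) = 43.7813
  k=4: S(4,0) = 57.5095; S(4,1) = 53.1981; S(4,2) = 49.2100; S(4,3) = 45.5208; S(4,4) = 42.1082
Terminal payoffs V(N, i) = max(S_T - K, 0):
  V(4,0) = 12.819506; V(4,1) = 8.508146; V(4,2) = 4.520000; V(4,3) = 0.830836; V(4,4) = 0.000000
Backward induction: V(k, i) = exp(-r*dt) * [p * V(k+1, i) + (1-p) * V(k+1, i+1)].
  V(3,0) = exp(-r*dt) * [p*12.819506 + (1-p)*8.508146] = 10.682288
  V(3,1) = exp(-r*dt) * [p*8.508146 + (1-p)*4.520000] = 6.535683
  V(3,2) = exp(-r*dt) * [p*4.520000 + (1-p)*0.830836] = 2.699940
  V(3,3) = exp(-r*dt) * [p*0.830836 + (1-p)*0.000000] = 0.421194
  V(2,0) = exp(-r*dt) * [p*10.682288 + (1-p)*6.535683] = 8.628970
  V(2,1) = exp(-r*dt) * [p*6.535683 + (1-p)*2.699940] = 4.640823
  V(2,2) = exp(-r*dt) * [p*2.699940 + (1-p)*0.421194] = 1.575838
  V(1,0) = exp(-r*dt) * [p*8.628970 + (1-p)*4.640823] = 6.656343
  V(1,1) = exp(-r*dt) * [p*4.640823 + (1-p)*1.575838] = 3.127505
  V(0,0) = exp(-r*dt) * [p*6.656343 + (1-p)*3.127505] = 4.912224


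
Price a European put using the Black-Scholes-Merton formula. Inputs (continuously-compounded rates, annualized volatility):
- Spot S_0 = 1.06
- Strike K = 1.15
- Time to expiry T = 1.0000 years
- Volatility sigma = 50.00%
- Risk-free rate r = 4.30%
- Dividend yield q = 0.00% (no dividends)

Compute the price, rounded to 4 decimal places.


d1 = (ln(S/K) + (r - q + 0.5*sigma^2) * T) / (sigma * sqrt(T)) = 0.17301393
d2 = d1 - sigma * sqrt(T) = -0.32698607
exp(-rT) = 0.95791139; exp(-qT) = 1.00000000
P = K * exp(-rT) * N(-d2) - S_0 * exp(-qT) * N(-d1)
N(-d1) = 0.43132024; N(-d2) = 0.62816079
P = 1.1500 * 0.95791139 * 0.62816079 - 1.0600 * 1.00000000 * 0.43132024 = 0.2348

Answer: Price = 0.2348


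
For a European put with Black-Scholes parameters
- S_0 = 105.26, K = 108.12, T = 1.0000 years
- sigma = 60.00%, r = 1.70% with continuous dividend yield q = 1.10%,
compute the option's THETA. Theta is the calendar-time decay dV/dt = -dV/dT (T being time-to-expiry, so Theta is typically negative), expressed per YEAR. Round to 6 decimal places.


d1 = 0.2653195975; d2 = -0.3346804025
phi(d1) = 0.3851448516; exp(-qT) = 0.9890602788; exp(-rT) = 0.9831436846
Theta = -S*exp(-qT)*phi(d1)*sigma/(2*sqrt(T)) + r*K*exp(-rT)*N(-d2) - q*S*exp(-qT)*N(-d1)
N(-d1) = 0.3953816343; N(-d2) = 0.6310669068; sqrt(T) = 1.0000000000
Term 1 = -105.2600 * 0.9890602788 * 0.3851448516 * 0.6000 / (2 * 1.0000000000) = -12.0290540955
Term 2 = 0.0170 * 108.1200 * 0.9831436846 * 0.6310669068 = 1.1403741352
Term 3 = -0.0110 * 105.2600 * 0.9890602788 * 0.3953816343 = -0.4527884121
Theta = -12.0290540955 + (1.1403741352) + (-0.4527884121) = -11.341468

Answer: Theta = -11.341468


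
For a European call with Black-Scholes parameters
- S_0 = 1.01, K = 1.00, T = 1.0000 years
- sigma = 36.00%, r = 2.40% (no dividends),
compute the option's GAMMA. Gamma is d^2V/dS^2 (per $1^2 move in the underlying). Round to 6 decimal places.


Answer: Gamma = 1.056689

Derivation:
d1 = 0.2743064746; d2 = -0.0856935254
phi(d1) = 0.3842120927; exp(-qT) = 1.0000000000; exp(-rT) = 0.9762857098
Gamma = exp(-qT) * phi(d1) / (S * sigma * sqrt(T)) = 1.0000000000 * 0.3842120927 / (1.0100 * 0.3600 * 1.0000000000) = 1.056689


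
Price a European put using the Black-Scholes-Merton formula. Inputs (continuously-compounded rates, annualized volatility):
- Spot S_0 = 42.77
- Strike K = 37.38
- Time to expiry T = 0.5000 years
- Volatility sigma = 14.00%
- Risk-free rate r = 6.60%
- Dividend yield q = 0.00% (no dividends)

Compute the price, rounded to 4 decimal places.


Answer: Price = 0.0722

Derivation:
d1 = (ln(S/K) + (r - q + 0.5*sigma^2) * T) / (sigma * sqrt(T)) = 1.74353461
d2 = d1 - sigma * sqrt(T) = 1.64453966
exp(-rT) = 0.96753856; exp(-qT) = 1.00000000
P = K * exp(-rT) * N(-d2) - S_0 * exp(-qT) * N(-d1)
N(-d1) = 0.04062014; N(-d2) = 0.05003239
P = 37.3800 * 0.96753856 * 0.05003239 - 42.7700 * 1.00000000 * 0.04062014 = 0.0722
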